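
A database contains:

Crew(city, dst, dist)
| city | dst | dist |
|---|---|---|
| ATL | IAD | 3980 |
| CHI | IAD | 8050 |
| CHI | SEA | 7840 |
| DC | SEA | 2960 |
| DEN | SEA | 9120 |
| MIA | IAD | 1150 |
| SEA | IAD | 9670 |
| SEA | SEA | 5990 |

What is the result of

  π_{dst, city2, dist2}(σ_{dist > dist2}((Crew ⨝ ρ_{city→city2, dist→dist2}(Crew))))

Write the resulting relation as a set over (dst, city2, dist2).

{(IAD, ATL, 3980), (IAD, CHI, 8050), (IAD, MIA, 1150), (SEA, CHI, 7840), (SEA, DC, 2960), (SEA, SEA, 5990)}

ρ[city→city2, dist→dist2]: schema becomes (city2, dst, dist2); tuples unchanged.
Natural join on dst: {(ATL, IAD, 3980, ATL, 3980), (ATL, IAD, 3980, CHI, 8050), (ATL, IAD, 3980, MIA, 1150), (ATL, IAD, 3980, SEA, 9670), (CHI, IAD, 8050, ATL, 3980), (CHI, IAD, 8050, CHI, 8050), (CHI, IAD, 8050, MIA, 1150), (CHI, IAD, 8050, SEA, 9670), (CHI, SEA, 7840, CHI, 7840), (CHI, SEA, 7840, DC, 2960), (CHI, SEA, 7840, DEN, 9120), (CHI, SEA, 7840, SEA, 5990), (DC, SEA, 2960, CHI, 7840), (DC, SEA, 2960, DC, 2960), (DC, SEA, 2960, DEN, 9120), (DC, SEA, 2960, SEA, 5990), (DEN, SEA, 9120, CHI, 7840), (DEN, SEA, 9120, DC, 2960), (DEN, SEA, 9120, DEN, 9120), (DEN, SEA, 9120, SEA, 5990), (MIA, IAD, 1150, ATL, 3980), (MIA, IAD, 1150, CHI, 8050), (MIA, IAD, 1150, MIA, 1150), (MIA, IAD, 1150, SEA, 9670), (SEA, IAD, 9670, ATL, 3980), (SEA, IAD, 9670, CHI, 8050), (SEA, IAD, 9670, MIA, 1150), (SEA, IAD, 9670, SEA, 9670), (SEA, SEA, 5990, CHI, 7840), (SEA, SEA, 5990, DC, 2960), (SEA, SEA, 5990, DEN, 9120), (SEA, SEA, 5990, SEA, 5990)}
Selection dist > dist2: {(ATL, IAD, 3980, MIA, 1150), (CHI, IAD, 8050, ATL, 3980), (CHI, IAD, 8050, MIA, 1150), (CHI, SEA, 7840, DC, 2960), (CHI, SEA, 7840, SEA, 5990), (DEN, SEA, 9120, CHI, 7840), (DEN, SEA, 9120, DC, 2960), (DEN, SEA, 9120, SEA, 5990), (SEA, IAD, 9670, ATL, 3980), (SEA, IAD, 9670, CHI, 8050), (SEA, IAD, 9670, MIA, 1150), (SEA, SEA, 5990, DC, 2960)}
Projecting to dst, city2, dist2 (6 duplicate(s) eliminated): {(IAD, ATL, 3980), (IAD, CHI, 8050), (IAD, MIA, 1150), (SEA, CHI, 7840), (SEA, DC, 2960), (SEA, SEA, 5990)}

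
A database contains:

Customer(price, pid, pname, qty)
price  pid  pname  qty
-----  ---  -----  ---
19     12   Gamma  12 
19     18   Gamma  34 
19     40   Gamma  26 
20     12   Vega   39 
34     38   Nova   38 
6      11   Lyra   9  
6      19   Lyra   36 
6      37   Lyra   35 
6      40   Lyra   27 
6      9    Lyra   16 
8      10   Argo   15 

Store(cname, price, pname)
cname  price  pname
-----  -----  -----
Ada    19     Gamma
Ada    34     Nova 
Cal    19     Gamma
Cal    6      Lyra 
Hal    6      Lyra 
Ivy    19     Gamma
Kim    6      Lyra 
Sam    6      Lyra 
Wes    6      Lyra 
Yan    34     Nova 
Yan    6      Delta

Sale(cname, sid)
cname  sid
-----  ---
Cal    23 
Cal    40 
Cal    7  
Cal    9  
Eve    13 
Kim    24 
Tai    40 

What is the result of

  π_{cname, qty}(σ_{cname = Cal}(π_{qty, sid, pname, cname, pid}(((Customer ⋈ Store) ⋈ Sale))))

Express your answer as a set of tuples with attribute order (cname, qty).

{(Cal, 12), (Cal, 16), (Cal, 26), (Cal, 27), (Cal, 34), (Cal, 35), (Cal, 36), (Cal, 9)}

Joining Customer and Store on price, pname yields {(19, 12, Gamma, 12, Ada), (19, 12, Gamma, 12, Cal), (19, 12, Gamma, 12, Ivy), (19, 18, Gamma, 34, Ada), (19, 18, Gamma, 34, Cal), (19, 18, Gamma, 34, Ivy), (19, 40, Gamma, 26, Ada), (19, 40, Gamma, 26, Cal), (19, 40, Gamma, 26, Ivy), (34, 38, Nova, 38, Ada), (34, 38, Nova, 38, Yan), (6, 11, Lyra, 9, Cal), (6, 11, Lyra, 9, Hal), (6, 11, Lyra, 9, Kim), (6, 11, Lyra, 9, Sam), (6, 11, Lyra, 9, Wes), (6, 19, Lyra, 36, Cal), (6, 19, Lyra, 36, Hal), (6, 19, Lyra, 36, Kim), (6, 19, Lyra, 36, Sam), (6, 19, Lyra, 36, Wes), (6, 37, Lyra, 35, Cal), (6, 37, Lyra, 35, Hal), (6, 37, Lyra, 35, Kim), (6, 37, Lyra, 35, Sam), (6, 37, Lyra, 35, Wes), (6, 40, Lyra, 27, Cal), (6, 40, Lyra, 27, Hal), (6, 40, Lyra, 27, Kim), (6, 40, Lyra, 27, Sam), (6, 40, Lyra, 27, Wes), (6, 9, Lyra, 16, Cal), (6, 9, Lyra, 16, Hal), (6, 9, Lyra, 16, Kim), (6, 9, Lyra, 16, Sam), (6, 9, Lyra, 16, Wes)}.
Joining (Customer ⋈ Store) and Sale on cname yields {(19, 12, Gamma, 12, Cal, 23), (19, 12, Gamma, 12, Cal, 40), (19, 12, Gamma, 12, Cal, 7), (19, 12, Gamma, 12, Cal, 9), (19, 18, Gamma, 34, Cal, 23), (19, 18, Gamma, 34, Cal, 40), (19, 18, Gamma, 34, Cal, 7), (19, 18, Gamma, 34, Cal, 9), (19, 40, Gamma, 26, Cal, 23), (19, 40, Gamma, 26, Cal, 40), (19, 40, Gamma, 26, Cal, 7), (19, 40, Gamma, 26, Cal, 9), (6, 11, Lyra, 9, Cal, 23), (6, 11, Lyra, 9, Cal, 40), (6, 11, Lyra, 9, Cal, 7), (6, 11, Lyra, 9, Cal, 9), (6, 11, Lyra, 9, Kim, 24), (6, 19, Lyra, 36, Cal, 23), (6, 19, Lyra, 36, Cal, 40), (6, 19, Lyra, 36, Cal, 7), (6, 19, Lyra, 36, Cal, 9), (6, 19, Lyra, 36, Kim, 24), (6, 37, Lyra, 35, Cal, 23), (6, 37, Lyra, 35, Cal, 40), (6, 37, Lyra, 35, Cal, 7), (6, 37, Lyra, 35, Cal, 9), (6, 37, Lyra, 35, Kim, 24), (6, 40, Lyra, 27, Cal, 23), (6, 40, Lyra, 27, Cal, 40), (6, 40, Lyra, 27, Cal, 7), (6, 40, Lyra, 27, Cal, 9), (6, 40, Lyra, 27, Kim, 24), (6, 9, Lyra, 16, Cal, 23), (6, 9, Lyra, 16, Cal, 40), (6, 9, Lyra, 16, Cal, 7), (6, 9, Lyra, 16, Cal, 9), (6, 9, Lyra, 16, Kim, 24)}.
π_{qty, sid, pname, cname, pid} gives {(12, 23, Gamma, Cal, 12), (12, 40, Gamma, Cal, 12), (12, 7, Gamma, Cal, 12), (12, 9, Gamma, Cal, 12), (16, 23, Lyra, Cal, 9), (16, 24, Lyra, Kim, 9), (16, 40, Lyra, Cal, 9), (16, 7, Lyra, Cal, 9), (16, 9, Lyra, Cal, 9), (26, 23, Gamma, Cal, 40), (26, 40, Gamma, Cal, 40), (26, 7, Gamma, Cal, 40), (26, 9, Gamma, Cal, 40), (27, 23, Lyra, Cal, 40), (27, 24, Lyra, Kim, 40), (27, 40, Lyra, Cal, 40), (27, 7, Lyra, Cal, 40), (27, 9, Lyra, Cal, 40), (34, 23, Gamma, Cal, 18), (34, 40, Gamma, Cal, 18), (34, 7, Gamma, Cal, 18), (34, 9, Gamma, Cal, 18), (35, 23, Lyra, Cal, 37), (35, 24, Lyra, Kim, 37), (35, 40, Lyra, Cal, 37), (35, 7, Lyra, Cal, 37), (35, 9, Lyra, Cal, 37), (36, 23, Lyra, Cal, 19), (36, 24, Lyra, Kim, 19), (36, 40, Lyra, Cal, 19), (36, 7, Lyra, Cal, 19), (36, 9, Lyra, Cal, 19), (9, 23, Lyra, Cal, 11), (9, 24, Lyra, Kim, 11), (9, 40, Lyra, Cal, 11), (9, 7, Lyra, Cal, 11), (9, 9, Lyra, Cal, 11)}.
Apply σ_{cname = Cal}; surviving tuples: {(12, 23, Gamma, Cal, 12), (12, 40, Gamma, Cal, 12), (12, 7, Gamma, Cal, 12), (12, 9, Gamma, Cal, 12), (16, 23, Lyra, Cal, 9), (16, 40, Lyra, Cal, 9), (16, 7, Lyra, Cal, 9), (16, 9, Lyra, Cal, 9), (26, 23, Gamma, Cal, 40), (26, 40, Gamma, Cal, 40), (26, 7, Gamma, Cal, 40), (26, 9, Gamma, Cal, 40), (27, 23, Lyra, Cal, 40), (27, 40, Lyra, Cal, 40), (27, 7, Lyra, Cal, 40), (27, 9, Lyra, Cal, 40), (34, 23, Gamma, Cal, 18), (34, 40, Gamma, Cal, 18), (34, 7, Gamma, Cal, 18), (34, 9, Gamma, Cal, 18), (35, 23, Lyra, Cal, 37), (35, 40, Lyra, Cal, 37), (35, 7, Lyra, Cal, 37), (35, 9, Lyra, Cal, 37), (36, 23, Lyra, Cal, 19), (36, 40, Lyra, Cal, 19), (36, 7, Lyra, Cal, 19), (36, 9, Lyra, Cal, 19), (9, 23, Lyra, Cal, 11), (9, 40, Lyra, Cal, 11), (9, 7, Lyra, Cal, 11), (9, 9, Lyra, Cal, 11)}
π_{cname, qty} gives {(Cal, 12), (Cal, 16), (Cal, 26), (Cal, 27), (Cal, 34), (Cal, 35), (Cal, 36), (Cal, 9)} (24 duplicate(s) eliminated).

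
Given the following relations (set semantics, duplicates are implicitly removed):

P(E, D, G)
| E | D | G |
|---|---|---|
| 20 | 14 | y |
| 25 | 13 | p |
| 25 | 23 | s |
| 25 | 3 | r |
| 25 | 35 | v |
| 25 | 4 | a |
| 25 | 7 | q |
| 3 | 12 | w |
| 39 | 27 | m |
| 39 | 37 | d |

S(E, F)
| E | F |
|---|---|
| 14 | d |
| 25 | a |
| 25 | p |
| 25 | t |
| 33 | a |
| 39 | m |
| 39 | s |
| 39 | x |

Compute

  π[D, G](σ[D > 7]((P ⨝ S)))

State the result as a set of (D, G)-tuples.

{(13, p), (23, s), (27, m), (35, v), (37, d)}

Joining P and S on E yields {(25, 13, p, a), (25, 13, p, p), (25, 13, p, t), (25, 23, s, a), (25, 23, s, p), (25, 23, s, t), (25, 3, r, a), (25, 3, r, p), (25, 3, r, t), (25, 35, v, a), (25, 35, v, p), (25, 35, v, t), (25, 4, a, a), (25, 4, a, p), (25, 4, a, t), (25, 7, q, a), (25, 7, q, p), (25, 7, q, t), (39, 27, m, m), (39, 27, m, s), (39, 27, m, x), (39, 37, d, m), (39, 37, d, s), (39, 37, d, x)}.
Selection D > 7: {(25, 13, p, a), (25, 13, p, p), (25, 13, p, t), (25, 23, s, a), (25, 23, s, p), (25, 23, s, t), (25, 35, v, a), (25, 35, v, p), (25, 35, v, t), (39, 27, m, m), (39, 27, m, s), (39, 27, m, x), (39, 37, d, m), (39, 37, d, s), (39, 37, d, x)}
π[D, G]: project onto (D, G) (10 duplicate(s) eliminated) → {(13, p), (23, s), (27, m), (35, v), (37, d)}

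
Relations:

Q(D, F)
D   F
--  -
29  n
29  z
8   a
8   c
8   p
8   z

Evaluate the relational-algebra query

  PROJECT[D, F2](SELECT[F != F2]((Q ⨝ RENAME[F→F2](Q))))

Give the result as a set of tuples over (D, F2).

ρ[F→F2]: schema becomes (D, F2); tuples unchanged.
Q ⋈ RENAME[F→F2](Q) (natural join on D): {(29, n, n), (29, n, z), (29, z, n), (29, z, z), (8, a, a), (8, a, c), (8, a, p), (8, a, z), (8, c, a), (8, c, c), (8, c, p), (8, c, z), (8, p, a), (8, p, c), (8, p, p), (8, p, z), (8, z, a), (8, z, c), (8, z, p), (8, z, z)}
Apply σ_{F != F2}; surviving tuples: {(29, n, z), (29, z, n), (8, a, c), (8, a, p), (8, a, z), (8, c, a), (8, c, p), (8, c, z), (8, p, a), (8, p, c), (8, p, z), (8, z, a), (8, z, c), (8, z, p)}
π[D, F2]: project onto (D, F2) (8 duplicate(s) eliminated) → {(29, n), (29, z), (8, a), (8, c), (8, p), (8, z)}

{(29, n), (29, z), (8, a), (8, c), (8, p), (8, z)}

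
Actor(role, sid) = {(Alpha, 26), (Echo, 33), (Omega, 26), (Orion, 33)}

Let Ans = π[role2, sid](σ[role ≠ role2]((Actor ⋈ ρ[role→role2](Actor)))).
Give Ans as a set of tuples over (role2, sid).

ρ[role→role2]: schema becomes (role2, sid); tuples unchanged.
Actor ⋈ ρ[role→role2](Actor) (natural join on sid): {(Alpha, 26, Alpha), (Alpha, 26, Omega), (Echo, 33, Echo), (Echo, 33, Orion), (Omega, 26, Alpha), (Omega, 26, Omega), (Orion, 33, Echo), (Orion, 33, Orion)}
σ[role ≠ role2]: keep tuples satisfying role ≠ role2 → {(Alpha, 26, Omega), (Echo, 33, Orion), (Omega, 26, Alpha), (Orion, 33, Echo)}
π_{role2, sid} gives {(Alpha, 26), (Echo, 33), (Omega, 26), (Orion, 33)}.

{(Alpha, 26), (Echo, 33), (Omega, 26), (Orion, 33)}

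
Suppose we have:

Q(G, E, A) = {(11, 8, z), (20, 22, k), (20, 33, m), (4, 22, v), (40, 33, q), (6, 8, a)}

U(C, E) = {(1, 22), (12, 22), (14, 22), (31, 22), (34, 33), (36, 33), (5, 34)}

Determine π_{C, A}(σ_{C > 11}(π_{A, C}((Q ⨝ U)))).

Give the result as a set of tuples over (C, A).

{(12, k), (12, v), (14, k), (14, v), (31, k), (31, v), (34, m), (34, q), (36, m), (36, q)}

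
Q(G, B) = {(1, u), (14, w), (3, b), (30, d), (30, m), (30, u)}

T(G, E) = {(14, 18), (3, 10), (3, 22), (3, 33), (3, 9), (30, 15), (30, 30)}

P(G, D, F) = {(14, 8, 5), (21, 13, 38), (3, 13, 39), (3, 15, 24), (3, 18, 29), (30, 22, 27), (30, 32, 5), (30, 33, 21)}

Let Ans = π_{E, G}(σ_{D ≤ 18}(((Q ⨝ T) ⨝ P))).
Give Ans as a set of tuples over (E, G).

{(10, 3), (18, 14), (22, 3), (33, 3), (9, 3)}

Natural join on G: {(14, w, 18), (3, b, 10), (3, b, 22), (3, b, 33), (3, b, 9), (30, d, 15), (30, d, 30), (30, m, 15), (30, m, 30), (30, u, 15), (30, u, 30)}
Natural join on G: {(14, w, 18, 8, 5), (3, b, 10, 13, 39), (3, b, 10, 15, 24), (3, b, 10, 18, 29), (3, b, 22, 13, 39), (3, b, 22, 15, 24), (3, b, 22, 18, 29), (3, b, 33, 13, 39), (3, b, 33, 15, 24), (3, b, 33, 18, 29), (3, b, 9, 13, 39), (3, b, 9, 15, 24), (3, b, 9, 18, 29), (30, d, 15, 22, 27), (30, d, 15, 32, 5), (30, d, 15, 33, 21), (30, d, 30, 22, 27), (30, d, 30, 32, 5), (30, d, 30, 33, 21), (30, m, 15, 22, 27), (30, m, 15, 32, 5), (30, m, 15, 33, 21), (30, m, 30, 22, 27), (30, m, 30, 32, 5), (30, m, 30, 33, 21), (30, u, 15, 22, 27), (30, u, 15, 32, 5), (30, u, 15, 33, 21), (30, u, 30, 22, 27), (30, u, 30, 32, 5), (30, u, 30, 33, 21)}
Selection D ≤ 18: {(14, w, 18, 8, 5), (3, b, 10, 13, 39), (3, b, 10, 15, 24), (3, b, 10, 18, 29), (3, b, 22, 13, 39), (3, b, 22, 15, 24), (3, b, 22, 18, 29), (3, b, 33, 13, 39), (3, b, 33, 15, 24), (3, b, 33, 18, 29), (3, b, 9, 13, 39), (3, b, 9, 15, 24), (3, b, 9, 18, 29)}
Keep only column(s) E, G (8 duplicate(s) eliminated): {(10, 3), (18, 14), (22, 3), (33, 3), (9, 3)}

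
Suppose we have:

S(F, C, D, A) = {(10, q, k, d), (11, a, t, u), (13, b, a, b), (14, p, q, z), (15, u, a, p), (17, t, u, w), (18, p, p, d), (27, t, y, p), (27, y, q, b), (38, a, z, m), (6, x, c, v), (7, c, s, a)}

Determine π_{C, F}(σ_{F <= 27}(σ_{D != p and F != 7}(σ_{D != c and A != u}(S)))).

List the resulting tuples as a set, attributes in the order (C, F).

{(b, 13), (p, 14), (q, 10), (t, 17), (t, 27), (u, 15), (y, 27)}

Apply σ_{D != c and A != u}; surviving tuples: {(10, q, k, d), (13, b, a, b), (14, p, q, z), (15, u, a, p), (17, t, u, w), (18, p, p, d), (27, t, y, p), (27, y, q, b), (38, a, z, m), (7, c, s, a)}
Apply σ_{D != p and F != 7}; surviving tuples: {(10, q, k, d), (13, b, a, b), (14, p, q, z), (15, u, a, p), (17, t, u, w), (27, t, y, p), (27, y, q, b), (38, a, z, m)}
Apply σ_{F <= 27}; surviving tuples: {(10, q, k, d), (13, b, a, b), (14, p, q, z), (15, u, a, p), (17, t, u, w), (27, t, y, p), (27, y, q, b)}
Projecting to C, F: {(b, 13), (p, 14), (q, 10), (t, 17), (t, 27), (u, 15), (y, 27)}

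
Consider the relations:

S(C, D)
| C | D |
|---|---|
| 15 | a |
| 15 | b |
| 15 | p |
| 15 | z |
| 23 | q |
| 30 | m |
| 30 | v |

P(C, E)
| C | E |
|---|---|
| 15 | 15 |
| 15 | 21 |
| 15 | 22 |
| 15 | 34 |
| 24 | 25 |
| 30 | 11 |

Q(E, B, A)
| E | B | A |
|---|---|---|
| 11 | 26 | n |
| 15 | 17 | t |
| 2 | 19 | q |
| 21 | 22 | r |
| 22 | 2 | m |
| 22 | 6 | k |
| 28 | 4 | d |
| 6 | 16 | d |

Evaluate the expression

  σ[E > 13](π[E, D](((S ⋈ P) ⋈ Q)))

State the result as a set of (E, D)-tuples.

Joining S and P on C yields {(15, a, 15), (15, a, 21), (15, a, 22), (15, a, 34), (15, b, 15), (15, b, 21), (15, b, 22), (15, b, 34), (15, p, 15), (15, p, 21), (15, p, 22), (15, p, 34), (15, z, 15), (15, z, 21), (15, z, 22), (15, z, 34), (30, m, 11), (30, v, 11)}.
Joining (S ⋈ P) and Q on E yields {(15, a, 15, 17, t), (15, a, 21, 22, r), (15, a, 22, 2, m), (15, a, 22, 6, k), (15, b, 15, 17, t), (15, b, 21, 22, r), (15, b, 22, 2, m), (15, b, 22, 6, k), (15, p, 15, 17, t), (15, p, 21, 22, r), (15, p, 22, 2, m), (15, p, 22, 6, k), (15, z, 15, 17, t), (15, z, 21, 22, r), (15, z, 22, 2, m), (15, z, 22, 6, k), (30, m, 11, 26, n), (30, v, 11, 26, n)}.
π[E, D]: project onto (E, D) (4 duplicate(s) eliminated) → {(11, m), (11, v), (15, a), (15, b), (15, p), (15, z), (21, a), (21, b), (21, p), (21, z), (22, a), (22, b), (22, p), (22, z)}
Selection E > 13: {(15, a), (15, b), (15, p), (15, z), (21, a), (21, b), (21, p), (21, z), (22, a), (22, b), (22, p), (22, z)}

{(15, a), (15, b), (15, p), (15, z), (21, a), (21, b), (21, p), (21, z), (22, a), (22, b), (22, p), (22, z)}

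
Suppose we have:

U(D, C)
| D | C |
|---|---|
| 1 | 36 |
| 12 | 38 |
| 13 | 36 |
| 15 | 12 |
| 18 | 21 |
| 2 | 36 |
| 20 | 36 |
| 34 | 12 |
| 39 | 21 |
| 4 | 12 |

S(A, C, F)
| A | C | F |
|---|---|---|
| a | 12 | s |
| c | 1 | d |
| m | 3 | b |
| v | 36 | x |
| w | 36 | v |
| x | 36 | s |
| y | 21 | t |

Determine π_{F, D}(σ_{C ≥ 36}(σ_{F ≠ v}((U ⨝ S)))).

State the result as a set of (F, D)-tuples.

{(s, 1), (s, 13), (s, 2), (s, 20), (x, 1), (x, 13), (x, 2), (x, 20)}

U ⋈ S (natural join on C): {(1, 36, v, x), (1, 36, w, v), (1, 36, x, s), (13, 36, v, x), (13, 36, w, v), (13, 36, x, s), (15, 12, a, s), (18, 21, y, t), (2, 36, v, x), (2, 36, w, v), (2, 36, x, s), (20, 36, v, x), (20, 36, w, v), (20, 36, x, s), (34, 12, a, s), (39, 21, y, t), (4, 12, a, s)}
Apply σ_{F ≠ v}; surviving tuples: {(1, 36, v, x), (1, 36, x, s), (13, 36, v, x), (13, 36, x, s), (15, 12, a, s), (18, 21, y, t), (2, 36, v, x), (2, 36, x, s), (20, 36, v, x), (20, 36, x, s), (34, 12, a, s), (39, 21, y, t), (4, 12, a, s)}
Apply σ_{C ≥ 36}; surviving tuples: {(1, 36, v, x), (1, 36, x, s), (13, 36, v, x), (13, 36, x, s), (2, 36, v, x), (2, 36, x, s), (20, 36, v, x), (20, 36, x, s)}
π[F, D]: project onto (F, D) → {(s, 1), (s, 13), (s, 2), (s, 20), (x, 1), (x, 13), (x, 2), (x, 20)}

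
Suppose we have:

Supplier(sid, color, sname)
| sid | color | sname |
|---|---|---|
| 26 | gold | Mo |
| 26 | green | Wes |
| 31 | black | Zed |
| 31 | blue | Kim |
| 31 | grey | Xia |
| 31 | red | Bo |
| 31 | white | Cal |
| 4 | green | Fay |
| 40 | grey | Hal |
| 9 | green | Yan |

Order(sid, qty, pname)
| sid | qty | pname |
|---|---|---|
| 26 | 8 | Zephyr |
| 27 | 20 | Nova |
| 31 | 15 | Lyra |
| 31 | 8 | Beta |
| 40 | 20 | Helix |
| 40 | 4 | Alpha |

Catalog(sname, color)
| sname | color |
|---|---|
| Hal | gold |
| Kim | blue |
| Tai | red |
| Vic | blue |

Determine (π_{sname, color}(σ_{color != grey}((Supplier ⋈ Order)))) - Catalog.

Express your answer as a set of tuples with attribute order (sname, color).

Natural join on sid: {(26, gold, Mo, 8, Zephyr), (26, green, Wes, 8, Zephyr), (31, black, Zed, 15, Lyra), (31, black, Zed, 8, Beta), (31, blue, Kim, 15, Lyra), (31, blue, Kim, 8, Beta), (31, grey, Xia, 15, Lyra), (31, grey, Xia, 8, Beta), (31, red, Bo, 15, Lyra), (31, red, Bo, 8, Beta), (31, white, Cal, 15, Lyra), (31, white, Cal, 8, Beta), (40, grey, Hal, 20, Helix), (40, grey, Hal, 4, Alpha)}
Apply σ_{color != grey}; surviving tuples: {(26, gold, Mo, 8, Zephyr), (26, green, Wes, 8, Zephyr), (31, black, Zed, 15, Lyra), (31, black, Zed, 8, Beta), (31, blue, Kim, 15, Lyra), (31, blue, Kim, 8, Beta), (31, red, Bo, 15, Lyra), (31, red, Bo, 8, Beta), (31, white, Cal, 15, Lyra), (31, white, Cal, 8, Beta)}
π_{sname, color} gives {(Bo, red), (Cal, white), (Kim, blue), (Mo, gold), (Wes, green), (Zed, black)} (4 duplicate(s) eliminated).
Set difference of the two operands is {(Bo, red), (Cal, white), (Mo, gold), (Wes, green), (Zed, black)}.

{(Bo, red), (Cal, white), (Mo, gold), (Wes, green), (Zed, black)}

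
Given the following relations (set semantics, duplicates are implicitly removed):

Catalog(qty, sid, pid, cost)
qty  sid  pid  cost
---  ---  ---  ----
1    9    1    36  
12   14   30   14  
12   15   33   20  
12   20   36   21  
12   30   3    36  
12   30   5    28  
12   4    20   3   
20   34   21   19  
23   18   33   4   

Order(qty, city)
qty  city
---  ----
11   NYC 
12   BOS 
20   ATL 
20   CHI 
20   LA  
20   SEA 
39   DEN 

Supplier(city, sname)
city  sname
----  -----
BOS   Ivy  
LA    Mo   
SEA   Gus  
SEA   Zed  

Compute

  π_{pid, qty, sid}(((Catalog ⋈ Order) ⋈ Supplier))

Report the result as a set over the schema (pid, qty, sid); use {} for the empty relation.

Natural join on qty: {(12, 14, 30, 14, BOS), (12, 15, 33, 20, BOS), (12, 20, 36, 21, BOS), (12, 30, 3, 36, BOS), (12, 30, 5, 28, BOS), (12, 4, 20, 3, BOS), (20, 34, 21, 19, ATL), (20, 34, 21, 19, CHI), (20, 34, 21, 19, LA), (20, 34, 21, 19, SEA)}
Natural join on city: {(12, 14, 30, 14, BOS, Ivy), (12, 15, 33, 20, BOS, Ivy), (12, 20, 36, 21, BOS, Ivy), (12, 30, 3, 36, BOS, Ivy), (12, 30, 5, 28, BOS, Ivy), (12, 4, 20, 3, BOS, Ivy), (20, 34, 21, 19, LA, Mo), (20, 34, 21, 19, SEA, Gus), (20, 34, 21, 19, SEA, Zed)}
Keep only column(s) pid, qty, sid (2 duplicate(s) eliminated): {(20, 12, 4), (21, 20, 34), (3, 12, 30), (30, 12, 14), (33, 12, 15), (36, 12, 20), (5, 12, 30)}

{(20, 12, 4), (21, 20, 34), (3, 12, 30), (30, 12, 14), (33, 12, 15), (36, 12, 20), (5, 12, 30)}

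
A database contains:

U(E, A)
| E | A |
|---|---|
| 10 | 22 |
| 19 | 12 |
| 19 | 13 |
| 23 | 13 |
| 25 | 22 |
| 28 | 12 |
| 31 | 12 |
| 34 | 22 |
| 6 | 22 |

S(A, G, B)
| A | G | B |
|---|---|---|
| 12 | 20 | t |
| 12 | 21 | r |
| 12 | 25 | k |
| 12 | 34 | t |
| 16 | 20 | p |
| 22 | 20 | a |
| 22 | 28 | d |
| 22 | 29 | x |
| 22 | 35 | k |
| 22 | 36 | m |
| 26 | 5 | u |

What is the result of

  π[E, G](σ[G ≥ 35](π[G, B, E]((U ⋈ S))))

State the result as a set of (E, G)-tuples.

U ⋈ S (natural join on A): {(10, 22, 20, a), (10, 22, 28, d), (10, 22, 29, x), (10, 22, 35, k), (10, 22, 36, m), (19, 12, 20, t), (19, 12, 21, r), (19, 12, 25, k), (19, 12, 34, t), (25, 22, 20, a), (25, 22, 28, d), (25, 22, 29, x), (25, 22, 35, k), (25, 22, 36, m), (28, 12, 20, t), (28, 12, 21, r), (28, 12, 25, k), (28, 12, 34, t), (31, 12, 20, t), (31, 12, 21, r), (31, 12, 25, k), (31, 12, 34, t), (34, 22, 20, a), (34, 22, 28, d), (34, 22, 29, x), (34, 22, 35, k), (34, 22, 36, m), (6, 22, 20, a), (6, 22, 28, d), (6, 22, 29, x), (6, 22, 35, k), (6, 22, 36, m)}
π_{G, B, E} gives {(20, a, 10), (20, a, 25), (20, a, 34), (20, a, 6), (20, t, 19), (20, t, 28), (20, t, 31), (21, r, 19), (21, r, 28), (21, r, 31), (25, k, 19), (25, k, 28), (25, k, 31), (28, d, 10), (28, d, 25), (28, d, 34), (28, d, 6), (29, x, 10), (29, x, 25), (29, x, 34), (29, x, 6), (34, t, 19), (34, t, 28), (34, t, 31), (35, k, 10), (35, k, 25), (35, k, 34), (35, k, 6), (36, m, 10), (36, m, 25), (36, m, 34), (36, m, 6)}.
Apply σ_{G ≥ 35}; surviving tuples: {(35, k, 10), (35, k, 25), (35, k, 34), (35, k, 6), (36, m, 10), (36, m, 25), (36, m, 34), (36, m, 6)}
π_{E, G} gives {(10, 35), (10, 36), (25, 35), (25, 36), (34, 35), (34, 36), (6, 35), (6, 36)}.

{(10, 35), (10, 36), (25, 35), (25, 36), (34, 35), (34, 36), (6, 35), (6, 36)}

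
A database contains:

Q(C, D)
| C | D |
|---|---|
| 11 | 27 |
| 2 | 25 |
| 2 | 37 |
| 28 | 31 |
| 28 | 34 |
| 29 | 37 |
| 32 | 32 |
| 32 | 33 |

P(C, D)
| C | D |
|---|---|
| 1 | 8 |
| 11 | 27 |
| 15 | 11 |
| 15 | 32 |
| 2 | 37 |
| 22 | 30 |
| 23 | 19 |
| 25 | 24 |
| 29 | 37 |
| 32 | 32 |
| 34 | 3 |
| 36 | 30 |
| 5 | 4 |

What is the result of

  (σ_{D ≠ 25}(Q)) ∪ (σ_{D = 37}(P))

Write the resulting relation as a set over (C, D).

{(11, 27), (2, 37), (28, 31), (28, 34), (29, 37), (32, 32), (32, 33)}

Filtering on D ≠ 25 leaves {(11, 27), (2, 37), (28, 31), (28, 34), (29, 37), (32, 32), (32, 33)}.
Filtering on D = 37 leaves {(2, 37), (29, 37)}.
Set union of the two operands is {(11, 27), (2, 37), (28, 31), (28, 34), (29, 37), (32, 32), (32, 33)}.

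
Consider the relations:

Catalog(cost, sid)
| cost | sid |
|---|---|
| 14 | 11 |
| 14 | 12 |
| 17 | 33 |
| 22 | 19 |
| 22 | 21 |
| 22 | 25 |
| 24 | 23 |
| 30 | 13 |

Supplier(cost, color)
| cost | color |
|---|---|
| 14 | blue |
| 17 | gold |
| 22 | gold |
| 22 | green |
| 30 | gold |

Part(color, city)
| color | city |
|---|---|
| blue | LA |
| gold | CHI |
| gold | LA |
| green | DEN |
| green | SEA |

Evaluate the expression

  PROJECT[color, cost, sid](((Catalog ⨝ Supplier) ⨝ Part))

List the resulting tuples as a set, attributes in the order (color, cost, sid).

Catalog ⋈ Supplier (natural join on cost): {(14, 11, blue), (14, 12, blue), (17, 33, gold), (22, 19, gold), (22, 19, green), (22, 21, gold), (22, 21, green), (22, 25, gold), (22, 25, green), (30, 13, gold)}
(Catalog ⨝ Supplier) ⋈ Part (natural join on color): {(14, 11, blue, LA), (14, 12, blue, LA), (17, 33, gold, CHI), (17, 33, gold, LA), (22, 19, gold, CHI), (22, 19, gold, LA), (22, 19, green, DEN), (22, 19, green, SEA), (22, 21, gold, CHI), (22, 21, gold, LA), (22, 21, green, DEN), (22, 21, green, SEA), (22, 25, gold, CHI), (22, 25, gold, LA), (22, 25, green, DEN), (22, 25, green, SEA), (30, 13, gold, CHI), (30, 13, gold, LA)}
π_{color, cost, sid} gives {(blue, 14, 11), (blue, 14, 12), (gold, 17, 33), (gold, 22, 19), (gold, 22, 21), (gold, 22, 25), (gold, 30, 13), (green, 22, 19), (green, 22, 21), (green, 22, 25)} (8 duplicate(s) eliminated).

{(blue, 14, 11), (blue, 14, 12), (gold, 17, 33), (gold, 22, 19), (gold, 22, 21), (gold, 22, 25), (gold, 30, 13), (green, 22, 19), (green, 22, 21), (green, 22, 25)}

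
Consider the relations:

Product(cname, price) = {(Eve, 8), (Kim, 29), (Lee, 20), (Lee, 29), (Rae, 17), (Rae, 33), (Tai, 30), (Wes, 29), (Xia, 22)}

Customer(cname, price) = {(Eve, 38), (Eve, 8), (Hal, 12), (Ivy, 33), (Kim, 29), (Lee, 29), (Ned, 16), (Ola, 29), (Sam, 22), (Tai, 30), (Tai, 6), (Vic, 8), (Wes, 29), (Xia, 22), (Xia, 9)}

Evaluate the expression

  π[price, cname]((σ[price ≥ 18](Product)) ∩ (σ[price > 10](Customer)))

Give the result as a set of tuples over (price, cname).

Filtering on price ≥ 18 leaves {(Kim, 29), (Lee, 20), (Lee, 29), (Rae, 33), (Tai, 30), (Wes, 29), (Xia, 22)}.
Filtering on price > 10 leaves {(Eve, 38), (Hal, 12), (Ivy, 33), (Kim, 29), (Lee, 29), (Ned, 16), (Ola, 29), (Sam, 22), (Tai, 30), (Wes, 29), (Xia, 22)}.
Set intersection of the two operands is {(Kim, 29), (Lee, 29), (Tai, 30), (Wes, 29), (Xia, 22)}.
π[price, cname]: project onto (price, cname) → {(22, Xia), (29, Kim), (29, Lee), (29, Wes), (30, Tai)}

{(22, Xia), (29, Kim), (29, Lee), (29, Wes), (30, Tai)}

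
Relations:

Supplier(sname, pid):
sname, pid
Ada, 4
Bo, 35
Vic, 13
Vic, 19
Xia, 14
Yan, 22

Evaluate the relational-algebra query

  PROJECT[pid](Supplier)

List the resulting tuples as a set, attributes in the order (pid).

{13, 14, 19, 22, 35, 4}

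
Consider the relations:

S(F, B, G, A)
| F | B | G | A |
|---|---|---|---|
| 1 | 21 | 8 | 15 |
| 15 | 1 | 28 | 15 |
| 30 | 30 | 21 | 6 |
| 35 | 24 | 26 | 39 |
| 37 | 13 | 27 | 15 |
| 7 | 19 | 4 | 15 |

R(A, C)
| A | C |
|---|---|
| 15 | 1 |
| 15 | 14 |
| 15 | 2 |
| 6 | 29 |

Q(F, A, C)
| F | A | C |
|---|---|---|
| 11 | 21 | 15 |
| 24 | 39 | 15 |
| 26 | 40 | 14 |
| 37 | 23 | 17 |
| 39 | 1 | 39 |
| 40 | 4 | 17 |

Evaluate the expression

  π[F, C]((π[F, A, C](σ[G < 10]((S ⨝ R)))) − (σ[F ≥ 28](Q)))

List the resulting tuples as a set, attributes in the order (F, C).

{(1, 1), (1, 14), (1, 2), (7, 1), (7, 14), (7, 2)}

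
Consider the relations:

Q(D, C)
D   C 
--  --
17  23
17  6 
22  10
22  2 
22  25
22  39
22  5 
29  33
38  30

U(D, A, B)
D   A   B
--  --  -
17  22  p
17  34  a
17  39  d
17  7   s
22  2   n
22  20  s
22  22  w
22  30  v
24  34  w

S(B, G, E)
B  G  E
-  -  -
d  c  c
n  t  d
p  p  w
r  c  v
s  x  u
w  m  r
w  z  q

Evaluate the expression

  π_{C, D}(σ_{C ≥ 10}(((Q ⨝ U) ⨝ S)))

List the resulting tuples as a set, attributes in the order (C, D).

Joining Q and U on D yields {(17, 23, 22, p), (17, 23, 34, a), (17, 23, 39, d), (17, 23, 7, s), (17, 6, 22, p), (17, 6, 34, a), (17, 6, 39, d), (17, 6, 7, s), (22, 10, 2, n), (22, 10, 20, s), (22, 10, 22, w), (22, 10, 30, v), (22, 2, 2, n), (22, 2, 20, s), (22, 2, 22, w), (22, 2, 30, v), (22, 25, 2, n), (22, 25, 20, s), (22, 25, 22, w), (22, 25, 30, v), (22, 39, 2, n), (22, 39, 20, s), (22, 39, 22, w), (22, 39, 30, v), (22, 5, 2, n), (22, 5, 20, s), (22, 5, 22, w), (22, 5, 30, v)}.
Joining (Q ⨝ U) and S on B yields {(17, 23, 22, p, p, w), (17, 23, 39, d, c, c), (17, 23, 7, s, x, u), (17, 6, 22, p, p, w), (17, 6, 39, d, c, c), (17, 6, 7, s, x, u), (22, 10, 2, n, t, d), (22, 10, 20, s, x, u), (22, 10, 22, w, m, r), (22, 10, 22, w, z, q), (22, 2, 2, n, t, d), (22, 2, 20, s, x, u), (22, 2, 22, w, m, r), (22, 2, 22, w, z, q), (22, 25, 2, n, t, d), (22, 25, 20, s, x, u), (22, 25, 22, w, m, r), (22, 25, 22, w, z, q), (22, 39, 2, n, t, d), (22, 39, 20, s, x, u), (22, 39, 22, w, m, r), (22, 39, 22, w, z, q), (22, 5, 2, n, t, d), (22, 5, 20, s, x, u), (22, 5, 22, w, m, r), (22, 5, 22, w, z, q)}.
Apply σ_{C ≥ 10}; surviving tuples: {(17, 23, 22, p, p, w), (17, 23, 39, d, c, c), (17, 23, 7, s, x, u), (22, 10, 2, n, t, d), (22, 10, 20, s, x, u), (22, 10, 22, w, m, r), (22, 10, 22, w, z, q), (22, 25, 2, n, t, d), (22, 25, 20, s, x, u), (22, 25, 22, w, m, r), (22, 25, 22, w, z, q), (22, 39, 2, n, t, d), (22, 39, 20, s, x, u), (22, 39, 22, w, m, r), (22, 39, 22, w, z, q)}
π_{C, D} gives {(10, 22), (23, 17), (25, 22), (39, 22)} (11 duplicate(s) eliminated).

{(10, 22), (23, 17), (25, 22), (39, 22)}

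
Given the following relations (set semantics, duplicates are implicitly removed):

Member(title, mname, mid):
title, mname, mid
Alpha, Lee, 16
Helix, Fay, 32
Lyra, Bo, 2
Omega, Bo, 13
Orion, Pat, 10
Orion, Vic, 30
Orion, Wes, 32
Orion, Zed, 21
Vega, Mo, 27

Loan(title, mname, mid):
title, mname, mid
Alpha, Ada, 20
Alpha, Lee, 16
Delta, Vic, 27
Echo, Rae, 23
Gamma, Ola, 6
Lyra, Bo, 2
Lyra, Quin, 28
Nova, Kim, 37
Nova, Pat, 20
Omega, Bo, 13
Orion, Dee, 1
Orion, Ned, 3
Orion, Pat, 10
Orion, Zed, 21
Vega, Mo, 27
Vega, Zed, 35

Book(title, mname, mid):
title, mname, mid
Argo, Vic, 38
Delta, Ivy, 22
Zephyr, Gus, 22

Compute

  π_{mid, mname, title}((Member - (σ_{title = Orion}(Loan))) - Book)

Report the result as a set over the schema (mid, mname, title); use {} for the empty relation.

Filtering on title = Orion leaves {(Orion, Dee, 1), (Orion, Ned, 3), (Orion, Pat, 10), (Orion, Zed, 21)}.
Set difference of the two operands is {(Alpha, Lee, 16), (Helix, Fay, 32), (Lyra, Bo, 2), (Omega, Bo, 13), (Orion, Vic, 30), (Orion, Wes, 32), (Vega, Mo, 27)}.
Set difference of the two operands is {(Alpha, Lee, 16), (Helix, Fay, 32), (Lyra, Bo, 2), (Omega, Bo, 13), (Orion, Vic, 30), (Orion, Wes, 32), (Vega, Mo, 27)}.
Keep only column(s) mid, mname, title: {(13, Bo, Omega), (16, Lee, Alpha), (2, Bo, Lyra), (27, Mo, Vega), (30, Vic, Orion), (32, Fay, Helix), (32, Wes, Orion)}

{(13, Bo, Omega), (16, Lee, Alpha), (2, Bo, Lyra), (27, Mo, Vega), (30, Vic, Orion), (32, Fay, Helix), (32, Wes, Orion)}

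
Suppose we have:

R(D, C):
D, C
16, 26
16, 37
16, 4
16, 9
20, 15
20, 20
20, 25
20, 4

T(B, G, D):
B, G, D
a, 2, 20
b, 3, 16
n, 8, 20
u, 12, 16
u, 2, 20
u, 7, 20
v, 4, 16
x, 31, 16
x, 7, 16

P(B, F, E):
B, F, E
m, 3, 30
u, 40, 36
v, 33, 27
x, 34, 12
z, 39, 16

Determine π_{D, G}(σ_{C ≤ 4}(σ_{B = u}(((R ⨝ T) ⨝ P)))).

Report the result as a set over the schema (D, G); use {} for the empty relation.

{(16, 12), (20, 2), (20, 7)}

Joining R and T on D yields {(16, 26, b, 3), (16, 26, u, 12), (16, 26, v, 4), (16, 26, x, 31), (16, 26, x, 7), (16, 37, b, 3), (16, 37, u, 12), (16, 37, v, 4), (16, 37, x, 31), (16, 37, x, 7), (16, 4, b, 3), (16, 4, u, 12), (16, 4, v, 4), (16, 4, x, 31), (16, 4, x, 7), (16, 9, b, 3), (16, 9, u, 12), (16, 9, v, 4), (16, 9, x, 31), (16, 9, x, 7), (20, 15, a, 2), (20, 15, n, 8), (20, 15, u, 2), (20, 15, u, 7), (20, 20, a, 2), (20, 20, n, 8), (20, 20, u, 2), (20, 20, u, 7), (20, 25, a, 2), (20, 25, n, 8), (20, 25, u, 2), (20, 25, u, 7), (20, 4, a, 2), (20, 4, n, 8), (20, 4, u, 2), (20, 4, u, 7)}.
Joining (R ⨝ T) and P on B yields {(16, 26, u, 12, 40, 36), (16, 26, v, 4, 33, 27), (16, 26, x, 31, 34, 12), (16, 26, x, 7, 34, 12), (16, 37, u, 12, 40, 36), (16, 37, v, 4, 33, 27), (16, 37, x, 31, 34, 12), (16, 37, x, 7, 34, 12), (16, 4, u, 12, 40, 36), (16, 4, v, 4, 33, 27), (16, 4, x, 31, 34, 12), (16, 4, x, 7, 34, 12), (16, 9, u, 12, 40, 36), (16, 9, v, 4, 33, 27), (16, 9, x, 31, 34, 12), (16, 9, x, 7, 34, 12), (20, 15, u, 2, 40, 36), (20, 15, u, 7, 40, 36), (20, 20, u, 2, 40, 36), (20, 20, u, 7, 40, 36), (20, 25, u, 2, 40, 36), (20, 25, u, 7, 40, 36), (20, 4, u, 2, 40, 36), (20, 4, u, 7, 40, 36)}.
Selection B = u: {(16, 26, u, 12, 40, 36), (16, 37, u, 12, 40, 36), (16, 4, u, 12, 40, 36), (16, 9, u, 12, 40, 36), (20, 15, u, 2, 40, 36), (20, 15, u, 7, 40, 36), (20, 20, u, 2, 40, 36), (20, 20, u, 7, 40, 36), (20, 25, u, 2, 40, 36), (20, 25, u, 7, 40, 36), (20, 4, u, 2, 40, 36), (20, 4, u, 7, 40, 36)}
Selection C ≤ 4: {(16, 4, u, 12, 40, 36), (20, 4, u, 2, 40, 36), (20, 4, u, 7, 40, 36)}
Projecting to D, G: {(16, 12), (20, 2), (20, 7)}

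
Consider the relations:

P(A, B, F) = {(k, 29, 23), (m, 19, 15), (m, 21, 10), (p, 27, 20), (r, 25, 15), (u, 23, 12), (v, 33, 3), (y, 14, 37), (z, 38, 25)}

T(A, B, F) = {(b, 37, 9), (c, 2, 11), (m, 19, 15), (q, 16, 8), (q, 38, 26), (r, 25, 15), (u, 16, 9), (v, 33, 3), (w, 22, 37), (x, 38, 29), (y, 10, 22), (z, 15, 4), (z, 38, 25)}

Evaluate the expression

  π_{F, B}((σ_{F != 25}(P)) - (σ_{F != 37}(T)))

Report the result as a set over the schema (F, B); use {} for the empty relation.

{(10, 21), (12, 23), (20, 27), (23, 29), (37, 14)}

Filtering on F != 25 leaves {(k, 29, 23), (m, 19, 15), (m, 21, 10), (p, 27, 20), (r, 25, 15), (u, 23, 12), (v, 33, 3), (y, 14, 37)}.
Filtering on F != 37 leaves {(b, 37, 9), (c, 2, 11), (m, 19, 15), (q, 16, 8), (q, 38, 26), (r, 25, 15), (u, 16, 9), (v, 33, 3), (x, 38, 29), (y, 10, 22), (z, 15, 4), (z, 38, 25)}.
Difference: {(k, 29, 23), (m, 19, 15), (m, 21, 10), (p, 27, 20), (r, 25, 15), (u, 23, 12), (v, 33, 3), (y, 14, 37)} with {(b, 37, 9), (c, 2, 11), (m, 19, 15), (q, 16, 8), (q, 38, 26), (r, 25, 15), (u, 16, 9), (v, 33, 3), (x, 38, 29), (y, 10, 22), (z, 15, 4), (z, 38, 25)} → {(k, 29, 23), (m, 21, 10), (p, 27, 20), (u, 23, 12), (y, 14, 37)}
π_{F, B} gives {(10, 21), (12, 23), (20, 27), (23, 29), (37, 14)}.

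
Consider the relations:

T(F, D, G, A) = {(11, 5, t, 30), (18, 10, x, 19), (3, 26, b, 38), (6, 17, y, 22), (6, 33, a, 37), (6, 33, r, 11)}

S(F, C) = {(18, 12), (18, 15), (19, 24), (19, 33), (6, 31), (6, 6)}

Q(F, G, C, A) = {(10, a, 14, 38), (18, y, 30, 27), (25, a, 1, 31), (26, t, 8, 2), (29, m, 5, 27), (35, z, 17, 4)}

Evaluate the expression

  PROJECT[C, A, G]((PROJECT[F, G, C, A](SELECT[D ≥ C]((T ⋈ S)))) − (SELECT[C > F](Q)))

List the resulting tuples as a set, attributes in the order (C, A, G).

Natural join on F: {(18, 10, x, 19, 12), (18, 10, x, 19, 15), (6, 17, y, 22, 31), (6, 17, y, 22, 6), (6, 33, a, 37, 31), (6, 33, a, 37, 6), (6, 33, r, 11, 31), (6, 33, r, 11, 6)}
Filtering on D ≥ C leaves {(6, 17, y, 22, 6), (6, 33, a, 37, 31), (6, 33, a, 37, 6), (6, 33, r, 11, 31), (6, 33, r, 11, 6)}.
Projecting to F, G, C, A: {(6, a, 31, 37), (6, a, 6, 37), (6, r, 31, 11), (6, r, 6, 11), (6, y, 6, 22)}
Filtering on C > F leaves {(10, a, 14, 38), (18, y, 30, 27)}.
Taking the difference: {(6, a, 31, 37), (6, a, 6, 37), (6, r, 31, 11), (6, r, 6, 11), (6, y, 6, 22)}
Projecting to C, A, G: {(31, 11, r), (31, 37, a), (6, 11, r), (6, 22, y), (6, 37, a)}

{(31, 11, r), (31, 37, a), (6, 11, r), (6, 22, y), (6, 37, a)}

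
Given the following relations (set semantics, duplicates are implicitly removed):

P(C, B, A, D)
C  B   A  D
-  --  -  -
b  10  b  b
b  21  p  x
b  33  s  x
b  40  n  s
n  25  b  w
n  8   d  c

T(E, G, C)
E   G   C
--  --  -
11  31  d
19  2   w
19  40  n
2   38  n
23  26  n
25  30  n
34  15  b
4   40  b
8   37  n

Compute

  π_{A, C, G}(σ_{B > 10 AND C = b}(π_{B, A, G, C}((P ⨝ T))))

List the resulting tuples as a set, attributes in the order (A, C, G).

{(n, b, 15), (n, b, 40), (p, b, 15), (p, b, 40), (s, b, 15), (s, b, 40)}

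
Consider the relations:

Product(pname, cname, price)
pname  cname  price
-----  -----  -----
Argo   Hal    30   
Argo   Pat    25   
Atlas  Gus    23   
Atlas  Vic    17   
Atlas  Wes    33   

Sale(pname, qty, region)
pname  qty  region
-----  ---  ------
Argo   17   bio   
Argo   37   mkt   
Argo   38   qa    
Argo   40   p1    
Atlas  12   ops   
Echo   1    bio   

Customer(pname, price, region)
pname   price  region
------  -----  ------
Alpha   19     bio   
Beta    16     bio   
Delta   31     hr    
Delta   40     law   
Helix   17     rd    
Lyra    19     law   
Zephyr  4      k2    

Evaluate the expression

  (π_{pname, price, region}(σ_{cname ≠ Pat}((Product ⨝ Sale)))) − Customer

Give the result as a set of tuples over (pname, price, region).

{(Argo, 30, bio), (Argo, 30, mkt), (Argo, 30, p1), (Argo, 30, qa), (Atlas, 17, ops), (Atlas, 23, ops), (Atlas, 33, ops)}

Natural join on pname: {(Argo, Hal, 30, 17, bio), (Argo, Hal, 30, 37, mkt), (Argo, Hal, 30, 38, qa), (Argo, Hal, 30, 40, p1), (Argo, Pat, 25, 17, bio), (Argo, Pat, 25, 37, mkt), (Argo, Pat, 25, 38, qa), (Argo, Pat, 25, 40, p1), (Atlas, Gus, 23, 12, ops), (Atlas, Vic, 17, 12, ops), (Atlas, Wes, 33, 12, ops)}
Selection cname ≠ Pat: {(Argo, Hal, 30, 17, bio), (Argo, Hal, 30, 37, mkt), (Argo, Hal, 30, 38, qa), (Argo, Hal, 30, 40, p1), (Atlas, Gus, 23, 12, ops), (Atlas, Vic, 17, 12, ops), (Atlas, Wes, 33, 12, ops)}
π_{pname, price, region} gives {(Argo, 30, bio), (Argo, 30, mkt), (Argo, 30, p1), (Argo, 30, qa), (Atlas, 17, ops), (Atlas, 23, ops), (Atlas, 33, ops)}.
Set difference of the two operands is {(Argo, 30, bio), (Argo, 30, mkt), (Argo, 30, p1), (Argo, 30, qa), (Atlas, 17, ops), (Atlas, 23, ops), (Atlas, 33, ops)}.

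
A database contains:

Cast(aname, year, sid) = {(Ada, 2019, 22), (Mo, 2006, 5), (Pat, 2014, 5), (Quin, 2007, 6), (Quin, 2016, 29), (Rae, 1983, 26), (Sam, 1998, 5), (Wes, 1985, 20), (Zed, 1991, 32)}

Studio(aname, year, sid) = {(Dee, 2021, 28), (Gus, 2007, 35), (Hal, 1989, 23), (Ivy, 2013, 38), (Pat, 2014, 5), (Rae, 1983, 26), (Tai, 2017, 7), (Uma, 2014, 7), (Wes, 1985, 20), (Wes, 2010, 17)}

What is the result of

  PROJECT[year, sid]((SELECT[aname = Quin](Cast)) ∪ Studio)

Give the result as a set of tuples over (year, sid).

{(1983, 26), (1985, 20), (1989, 23), (2007, 35), (2007, 6), (2010, 17), (2013, 38), (2014, 5), (2014, 7), (2016, 29), (2017, 7), (2021, 28)}

Apply σ_{aname = Quin}; surviving tuples: {(Quin, 2007, 6), (Quin, 2016, 29)}
Set union of the two operands is {(Dee, 2021, 28), (Gus, 2007, 35), (Hal, 1989, 23), (Ivy, 2013, 38), (Pat, 2014, 5), (Quin, 2007, 6), (Quin, 2016, 29), (Rae, 1983, 26), (Tai, 2017, 7), (Uma, 2014, 7), (Wes, 1985, 20), (Wes, 2010, 17)}.
Keep only column(s) year, sid: {(1983, 26), (1985, 20), (1989, 23), (2007, 35), (2007, 6), (2010, 17), (2013, 38), (2014, 5), (2014, 7), (2016, 29), (2017, 7), (2021, 28)}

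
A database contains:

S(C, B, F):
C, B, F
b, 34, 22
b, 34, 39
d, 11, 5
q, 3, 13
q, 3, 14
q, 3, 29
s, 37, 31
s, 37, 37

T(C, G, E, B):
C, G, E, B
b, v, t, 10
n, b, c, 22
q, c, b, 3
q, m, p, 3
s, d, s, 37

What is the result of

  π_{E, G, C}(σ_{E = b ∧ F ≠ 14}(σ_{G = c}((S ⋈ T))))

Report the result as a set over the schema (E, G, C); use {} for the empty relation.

{(b, c, q)}

Natural join on C, B: {(q, 3, 13, c, b), (q, 3, 13, m, p), (q, 3, 14, c, b), (q, 3, 14, m, p), (q, 3, 29, c, b), (q, 3, 29, m, p), (s, 37, 31, d, s), (s, 37, 37, d, s)}
Selection G = c: {(q, 3, 13, c, b), (q, 3, 14, c, b), (q, 3, 29, c, b)}
Selection E = b ∧ F ≠ 14: {(q, 3, 13, c, b), (q, 3, 29, c, b)}
π[E, G, C]: project onto (E, G, C) (1 duplicate(s) eliminated) → {(b, c, q)}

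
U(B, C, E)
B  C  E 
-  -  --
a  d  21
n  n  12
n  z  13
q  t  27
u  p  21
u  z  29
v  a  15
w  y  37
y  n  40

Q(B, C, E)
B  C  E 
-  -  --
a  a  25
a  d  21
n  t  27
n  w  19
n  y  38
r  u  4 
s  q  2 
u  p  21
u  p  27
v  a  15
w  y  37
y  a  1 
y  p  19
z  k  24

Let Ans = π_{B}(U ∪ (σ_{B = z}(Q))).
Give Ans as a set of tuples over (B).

Selection B = z: {(z, k, 24)}
Union: {(a, d, 21), (n, n, 12), (n, z, 13), (q, t, 27), (u, p, 21), (u, z, 29), (v, a, 15), (w, y, 37), (y, n, 40)} with {(z, k, 24)} → {(a, d, 21), (n, n, 12), (n, z, 13), (q, t, 27), (u, p, 21), (u, z, 29), (v, a, 15), (w, y, 37), (y, n, 40), (z, k, 24)}
π[B]: project onto (B) (2 duplicate(s) eliminated) → {a, n, q, u, v, w, y, z}

{a, n, q, u, v, w, y, z}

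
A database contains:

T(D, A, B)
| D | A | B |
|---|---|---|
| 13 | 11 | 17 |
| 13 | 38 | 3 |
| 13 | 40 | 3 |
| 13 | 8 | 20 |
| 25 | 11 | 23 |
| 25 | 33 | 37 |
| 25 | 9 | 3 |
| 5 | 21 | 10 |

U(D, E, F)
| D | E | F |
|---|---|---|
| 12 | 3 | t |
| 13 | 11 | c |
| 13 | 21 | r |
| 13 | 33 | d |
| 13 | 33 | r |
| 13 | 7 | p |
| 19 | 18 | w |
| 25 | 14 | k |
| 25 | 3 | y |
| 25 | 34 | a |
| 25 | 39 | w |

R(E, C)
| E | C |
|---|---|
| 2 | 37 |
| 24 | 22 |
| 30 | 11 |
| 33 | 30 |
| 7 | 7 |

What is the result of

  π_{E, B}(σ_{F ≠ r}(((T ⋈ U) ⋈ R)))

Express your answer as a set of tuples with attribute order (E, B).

T ⋈ U (natural join on D): {(13, 11, 17, 11, c), (13, 11, 17, 21, r), (13, 11, 17, 33, d), (13, 11, 17, 33, r), (13, 11, 17, 7, p), (13, 38, 3, 11, c), (13, 38, 3, 21, r), (13, 38, 3, 33, d), (13, 38, 3, 33, r), (13, 38, 3, 7, p), (13, 40, 3, 11, c), (13, 40, 3, 21, r), (13, 40, 3, 33, d), (13, 40, 3, 33, r), (13, 40, 3, 7, p), (13, 8, 20, 11, c), (13, 8, 20, 21, r), (13, 8, 20, 33, d), (13, 8, 20, 33, r), (13, 8, 20, 7, p), (25, 11, 23, 14, k), (25, 11, 23, 3, y), (25, 11, 23, 34, a), (25, 11, 23, 39, w), (25, 33, 37, 14, k), (25, 33, 37, 3, y), (25, 33, 37, 34, a), (25, 33, 37, 39, w), (25, 9, 3, 14, k), (25, 9, 3, 3, y), (25, 9, 3, 34, a), (25, 9, 3, 39, w)}
(T ⋈ U) ⋈ R (natural join on E): {(13, 11, 17, 33, d, 30), (13, 11, 17, 33, r, 30), (13, 11, 17, 7, p, 7), (13, 38, 3, 33, d, 30), (13, 38, 3, 33, r, 30), (13, 38, 3, 7, p, 7), (13, 40, 3, 33, d, 30), (13, 40, 3, 33, r, 30), (13, 40, 3, 7, p, 7), (13, 8, 20, 33, d, 30), (13, 8, 20, 33, r, 30), (13, 8, 20, 7, p, 7)}
Apply σ_{F ≠ r}; surviving tuples: {(13, 11, 17, 33, d, 30), (13, 11, 17, 7, p, 7), (13, 38, 3, 33, d, 30), (13, 38, 3, 7, p, 7), (13, 40, 3, 33, d, 30), (13, 40, 3, 7, p, 7), (13, 8, 20, 33, d, 30), (13, 8, 20, 7, p, 7)}
π[E, B]: project onto (E, B) (2 duplicate(s) eliminated) → {(33, 17), (33, 20), (33, 3), (7, 17), (7, 20), (7, 3)}

{(33, 17), (33, 20), (33, 3), (7, 17), (7, 20), (7, 3)}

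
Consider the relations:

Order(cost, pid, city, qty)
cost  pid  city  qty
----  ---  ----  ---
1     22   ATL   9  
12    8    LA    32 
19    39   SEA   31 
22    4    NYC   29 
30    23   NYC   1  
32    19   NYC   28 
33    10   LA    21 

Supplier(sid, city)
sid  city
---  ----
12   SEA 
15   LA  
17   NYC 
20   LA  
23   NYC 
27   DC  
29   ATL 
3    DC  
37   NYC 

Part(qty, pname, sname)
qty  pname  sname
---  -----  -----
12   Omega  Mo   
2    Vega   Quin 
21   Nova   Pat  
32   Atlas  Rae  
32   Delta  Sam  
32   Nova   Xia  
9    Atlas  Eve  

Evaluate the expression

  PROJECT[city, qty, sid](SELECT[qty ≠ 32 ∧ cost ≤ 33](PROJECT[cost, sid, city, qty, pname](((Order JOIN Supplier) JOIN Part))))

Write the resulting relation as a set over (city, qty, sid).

Natural join on city: {(1, 22, ATL, 9, 29), (12, 8, LA, 32, 15), (12, 8, LA, 32, 20), (19, 39, SEA, 31, 12), (22, 4, NYC, 29, 17), (22, 4, NYC, 29, 23), (22, 4, NYC, 29, 37), (30, 23, NYC, 1, 17), (30, 23, NYC, 1, 23), (30, 23, NYC, 1, 37), (32, 19, NYC, 28, 17), (32, 19, NYC, 28, 23), (32, 19, NYC, 28, 37), (33, 10, LA, 21, 15), (33, 10, LA, 21, 20)}
Natural join on qty: {(1, 22, ATL, 9, 29, Atlas, Eve), (12, 8, LA, 32, 15, Atlas, Rae), (12, 8, LA, 32, 15, Delta, Sam), (12, 8, LA, 32, 15, Nova, Xia), (12, 8, LA, 32, 20, Atlas, Rae), (12, 8, LA, 32, 20, Delta, Sam), (12, 8, LA, 32, 20, Nova, Xia), (33, 10, LA, 21, 15, Nova, Pat), (33, 10, LA, 21, 20, Nova, Pat)}
Keep only column(s) cost, sid, city, qty, pname: {(1, 29, ATL, 9, Atlas), (12, 15, LA, 32, Atlas), (12, 15, LA, 32, Delta), (12, 15, LA, 32, Nova), (12, 20, LA, 32, Atlas), (12, 20, LA, 32, Delta), (12, 20, LA, 32, Nova), (33, 15, LA, 21, Nova), (33, 20, LA, 21, Nova)}
σ[qty ≠ 32 ∧ cost ≤ 33]: keep tuples satisfying qty ≠ 32 ∧ cost ≤ 33 → {(1, 29, ATL, 9, Atlas), (33, 15, LA, 21, Nova), (33, 20, LA, 21, Nova)}
Keep only column(s) city, qty, sid: {(ATL, 9, 29), (LA, 21, 15), (LA, 21, 20)}

{(ATL, 9, 29), (LA, 21, 15), (LA, 21, 20)}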